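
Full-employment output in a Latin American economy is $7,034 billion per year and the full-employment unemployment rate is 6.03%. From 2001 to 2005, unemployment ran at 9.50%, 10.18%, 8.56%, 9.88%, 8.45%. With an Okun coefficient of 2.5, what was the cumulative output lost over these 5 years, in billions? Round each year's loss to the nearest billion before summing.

$2,888 billion

Year 2001: gap = -2.5 × (9.5 - 6.03) = -8.675%, loss ≈ 7034 × 8.675/100 ≈ 610.
Year 2002: gap = -2.5 × (10.18 - 6.03) = -10.375%, loss ≈ 7034 × 10.375/100 ≈ 730.
Year 2003: gap = -2.5 × (8.56 - 6.03) = -6.325%, loss ≈ 7034 × 6.325/100 ≈ 445.
Year 2004: gap = -2.5 × (9.88 - 6.03) = -9.625%, loss ≈ 7034 × 9.625/100 ≈ 677.
Year 2005: gap = -2.5 × (8.45 - 6.03) = -6.05%, loss ≈ 7034 × 6.05/100 ≈ 426.
Total lost output = 610 + 730 + 445 + 677 + 426 = 2888 billion.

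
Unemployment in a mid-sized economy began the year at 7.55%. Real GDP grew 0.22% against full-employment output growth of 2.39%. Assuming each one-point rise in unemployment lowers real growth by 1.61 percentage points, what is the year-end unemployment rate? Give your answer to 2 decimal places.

Growth-rate Okun's law: g_Y = g_Y* - β × Δu, so Δu = (g_Y* - g_Y)/β.
Δu = (2.39 - 0.22)/1.61 = 2.17/1.61 = 1.35 percentage points.
Year-end unemployment = 7.55 + 1.35 = 8.90%.

8.90%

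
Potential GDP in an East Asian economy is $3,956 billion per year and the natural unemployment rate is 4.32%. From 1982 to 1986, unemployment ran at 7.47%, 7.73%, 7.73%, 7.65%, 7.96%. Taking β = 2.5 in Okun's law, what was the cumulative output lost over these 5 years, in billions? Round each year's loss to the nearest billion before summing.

Year 1982: gap = -2.5 × (7.47 - 4.32) = -7.875%, loss ≈ 3956 × 7.875/100 ≈ 312.
Year 1983: gap = -2.5 × (7.73 - 4.32) = -8.525%, loss ≈ 3956 × 8.525/100 ≈ 337.
Year 1984: gap = -2.5 × (7.73 - 4.32) = -8.525%, loss ≈ 3956 × 8.525/100 ≈ 337.
Year 1985: gap = -2.5 × (7.65 - 4.32) = -8.325%, loss ≈ 3956 × 8.325/100 ≈ 329.
Year 1986: gap = -2.5 × (7.96 - 4.32) = -9.1%, loss ≈ 3956 × 9.1/100 ≈ 360.
Total lost output = 312 + 337 + 337 + 329 + 360 = 1675 billion.

$1,675 billion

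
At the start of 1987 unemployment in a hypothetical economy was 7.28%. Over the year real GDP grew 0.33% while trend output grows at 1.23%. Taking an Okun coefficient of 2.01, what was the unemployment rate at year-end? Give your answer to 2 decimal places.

7.73%

Growth-rate Okun's law: g_Y = g_Y* - β × Δu, so Δu = (g_Y* - g_Y)/β.
Δu = (1.23 - 0.33)/2.01 = 0.9/2.01 = 0.45 percentage points.
Year-end unemployment = 7.28 + 0.45 = 7.73%.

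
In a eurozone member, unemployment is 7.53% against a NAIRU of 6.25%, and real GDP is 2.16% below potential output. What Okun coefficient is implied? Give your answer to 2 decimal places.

Okun's law: output gap = -β × (u - u*).
-2.16 = -β × (7.53 - 6.25) = -β × 1.28, so β = 2.16/1.28 = 1.69.

β ≈ 1.69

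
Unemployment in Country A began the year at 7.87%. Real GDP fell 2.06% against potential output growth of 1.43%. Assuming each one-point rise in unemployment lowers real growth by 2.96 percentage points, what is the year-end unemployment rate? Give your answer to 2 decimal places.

9.05%

Growth-rate Okun's law: g_Y = g_Y* - β × Δu, so Δu = (g_Y* - g_Y)/β.
Δu = (1.43 + 2.06)/2.96 = 3.49/2.96 = 1.18 percentage points.
Year-end unemployment = 7.87 + 1.18 = 9.05%.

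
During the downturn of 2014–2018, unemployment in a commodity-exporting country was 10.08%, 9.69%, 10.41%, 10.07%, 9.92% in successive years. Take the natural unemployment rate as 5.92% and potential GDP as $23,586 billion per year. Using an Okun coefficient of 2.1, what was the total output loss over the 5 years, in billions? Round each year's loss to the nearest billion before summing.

$10,188 billion

Year 2014: gap = -2.1 × (10.08 - 5.92) = -8.736%, loss ≈ 23586 × 8.736/100 ≈ 2060.
Year 2015: gap = -2.1 × (9.69 - 5.92) = -7.917%, loss ≈ 23586 × 7.917/100 ≈ 1867.
Year 2016: gap = -2.1 × (10.41 - 5.92) = -9.429%, loss ≈ 23586 × 9.429/100 ≈ 2224.
Year 2017: gap = -2.1 × (10.07 - 5.92) = -8.715%, loss ≈ 23586 × 8.715/100 ≈ 2056.
Year 2018: gap = -2.1 × (9.92 - 5.92) = -8.4%, loss ≈ 23586 × 8.4/100 ≈ 1981.
Total lost output = 2060 + 1867 + 2224 + 2056 + 1981 = 10188 billion.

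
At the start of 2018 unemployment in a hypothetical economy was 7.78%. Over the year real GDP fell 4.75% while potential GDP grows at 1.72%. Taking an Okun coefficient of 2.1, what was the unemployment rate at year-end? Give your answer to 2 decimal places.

Growth-rate Okun's law: g_Y = g_Y* - β × Δu, so Δu = (g_Y* - g_Y)/β.
Δu = (1.72 + 4.75)/2.1 = 6.47/2.1 = 3.08 percentage points.
Year-end unemployment = 7.78 + 3.08 = 10.86%.

10.86%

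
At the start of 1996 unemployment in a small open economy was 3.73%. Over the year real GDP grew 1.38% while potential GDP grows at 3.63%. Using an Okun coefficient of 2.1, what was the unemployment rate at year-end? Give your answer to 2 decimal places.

4.80%

Growth-rate Okun's law: g_Y = g_Y* - β × Δu, so Δu = (g_Y* - g_Y)/β.
Δu = (3.63 - 1.38)/2.1 = 2.25/2.1 = 1.07 percentage points.
Year-end unemployment = 3.73 + 1.07 = 4.80%.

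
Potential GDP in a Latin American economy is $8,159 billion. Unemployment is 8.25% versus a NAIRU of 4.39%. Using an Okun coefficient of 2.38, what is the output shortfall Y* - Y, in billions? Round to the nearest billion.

Output gap = -2.38 × (8.25 - 4.39) = -2.38 × 3.86 = -9.1868%.
Actual GDP ≈ 8159 × 0.908132 ≈ 7409 billion, so the shortfall is 8159 - 7409 = 750 billion.

$750 billion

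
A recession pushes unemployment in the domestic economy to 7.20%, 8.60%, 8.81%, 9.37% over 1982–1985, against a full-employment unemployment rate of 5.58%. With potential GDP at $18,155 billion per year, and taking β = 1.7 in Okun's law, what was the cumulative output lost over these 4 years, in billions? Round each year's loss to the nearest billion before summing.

$3,599 billion

Year 1982: gap = -1.7 × (7.2 - 5.58) = -2.754%, loss ≈ 18155 × 2.754/100 ≈ 500.
Year 1983: gap = -1.7 × (8.6 - 5.58) = -5.134%, loss ≈ 18155 × 5.134/100 ≈ 932.
Year 1984: gap = -1.7 × (8.81 - 5.58) = -5.491%, loss ≈ 18155 × 5.491/100 ≈ 997.
Year 1985: gap = -1.7 × (9.37 - 5.58) = -6.443%, loss ≈ 18155 × 6.443/100 ≈ 1170.
Total lost output = 500 + 932 + 997 + 1170 = 3599 billion.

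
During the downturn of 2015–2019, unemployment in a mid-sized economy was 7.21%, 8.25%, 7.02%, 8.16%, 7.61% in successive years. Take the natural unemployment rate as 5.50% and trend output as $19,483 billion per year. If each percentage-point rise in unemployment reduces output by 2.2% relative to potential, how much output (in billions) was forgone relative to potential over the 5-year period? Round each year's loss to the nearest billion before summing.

Year 2015: gap = -2.2 × (7.21 - 5.5) = -3.762%, loss ≈ 19483 × 3.762/100 ≈ 733.
Year 2016: gap = -2.2 × (8.25 - 5.5) = -6.05%, loss ≈ 19483 × 6.05/100 ≈ 1179.
Year 2017: gap = -2.2 × (7.02 - 5.5) = -3.344%, loss ≈ 19483 × 3.344/100 ≈ 652.
Year 2018: gap = -2.2 × (8.16 - 5.5) = -5.852%, loss ≈ 19483 × 5.852/100 ≈ 1140.
Year 2019: gap = -2.2 × (7.61 - 5.5) = -4.642%, loss ≈ 19483 × 4.642/100 ≈ 904.
Total lost output = 733 + 1179 + 652 + 1140 + 904 = 4608 billion.

$4,608 billion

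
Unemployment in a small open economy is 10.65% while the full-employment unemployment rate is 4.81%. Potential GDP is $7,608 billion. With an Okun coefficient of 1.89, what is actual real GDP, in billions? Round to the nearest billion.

$6,768 billion

Unemployment gap = 10.65 - 4.81 = 5.84 points, so the output gap is -1.89 × 5.84 = -11.0376%.
Actual GDP = 7608 × (1 - 11.0376/100) = 7608 × 0.889624 ≈ 6768 billion.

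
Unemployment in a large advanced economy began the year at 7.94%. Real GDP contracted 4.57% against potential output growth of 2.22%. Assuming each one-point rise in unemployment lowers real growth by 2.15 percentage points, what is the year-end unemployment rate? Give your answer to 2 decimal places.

Growth-rate Okun's law: g_Y = g_Y* - β × Δu, so Δu = (g_Y* - g_Y)/β.
Δu = (2.22 + 4.57)/2.15 = 6.79/2.15 = 3.16 percentage points.
Year-end unemployment = 7.94 + 3.16 = 11.10%.

11.10%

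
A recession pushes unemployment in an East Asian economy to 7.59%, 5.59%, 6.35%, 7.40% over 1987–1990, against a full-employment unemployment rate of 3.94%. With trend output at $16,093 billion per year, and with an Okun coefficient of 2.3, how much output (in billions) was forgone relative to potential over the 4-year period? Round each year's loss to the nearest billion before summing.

Year 1987: gap = -2.3 × (7.59 - 3.94) = -8.395%, loss ≈ 16093 × 8.395/100 ≈ 1351.
Year 1988: gap = -2.3 × (5.59 - 3.94) = -3.795%, loss ≈ 16093 × 3.795/100 ≈ 611.
Year 1989: gap = -2.3 × (6.35 - 3.94) = -5.543%, loss ≈ 16093 × 5.543/100 ≈ 892.
Year 1990: gap = -2.3 × (7.4 - 3.94) = -7.958%, loss ≈ 16093 × 7.958/100 ≈ 1281.
Total lost output = 1351 + 611 + 892 + 1281 = 4135 billion.

$4,135 billion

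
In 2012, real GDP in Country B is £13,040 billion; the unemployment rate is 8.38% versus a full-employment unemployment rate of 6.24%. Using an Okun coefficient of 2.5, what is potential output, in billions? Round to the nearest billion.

£13,777 billion

Unemployment gap = 8.38 - 6.24 = 2.14 points, so output gap = -2.5 × 2.14 = -5.35%.
Since Y = Y* × (1 + gap/100), Y* = 13040/0.9465 ≈ 13777 billion.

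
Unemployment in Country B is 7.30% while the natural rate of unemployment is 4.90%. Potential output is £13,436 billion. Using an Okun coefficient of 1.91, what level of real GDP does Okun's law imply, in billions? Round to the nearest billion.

£12,820 billion

Unemployment gap = 7.3 - 4.9 = 2.4 points, so the output gap is -1.91 × 2.4 = -4.584%.
Actual GDP = 13436 × (1 - 4.584/100) = 13436 × 0.95416 ≈ 12820 billion.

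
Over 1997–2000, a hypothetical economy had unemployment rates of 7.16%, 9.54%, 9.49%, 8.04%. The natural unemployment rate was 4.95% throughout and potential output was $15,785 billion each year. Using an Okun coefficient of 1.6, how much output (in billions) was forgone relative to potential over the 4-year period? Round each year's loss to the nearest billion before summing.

Year 1997: gap = -1.6 × (7.16 - 4.95) = -3.536%, loss ≈ 15785 × 3.536/100 ≈ 558.
Year 1998: gap = -1.6 × (9.54 - 4.95) = -7.344%, loss ≈ 15785 × 7.344/100 ≈ 1159.
Year 1999: gap = -1.6 × (9.49 - 4.95) = -7.264%, loss ≈ 15785 × 7.264/100 ≈ 1147.
Year 2000: gap = -1.6 × (8.04 - 4.95) = -4.944%, loss ≈ 15785 × 4.944/100 ≈ 780.
Total lost output = 558 + 1159 + 1147 + 780 = 3644 billion.

$3,644 billion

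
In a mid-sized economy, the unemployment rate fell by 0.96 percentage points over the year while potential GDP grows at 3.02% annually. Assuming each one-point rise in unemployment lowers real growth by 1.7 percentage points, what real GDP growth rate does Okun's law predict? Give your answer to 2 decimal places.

Growth-rate Okun's law: g_Y = g_Y* - β × Δu.
g_Y = 3.02 - 1.7 × (-0.96) = 3.02 + 1.632 = 4.652%, i.e. 4.65% to 2 d.p.

4.65%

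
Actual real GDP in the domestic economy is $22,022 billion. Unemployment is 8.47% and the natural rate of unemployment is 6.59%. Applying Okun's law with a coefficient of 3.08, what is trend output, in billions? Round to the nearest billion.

$23,376 billion

Unemployment gap = 8.47 - 6.59 = 1.88 points, so output gap = -3.08 × 1.88 = -5.7904%.
Since Y = Y* × (1 + gap/100), Y* = 22022/0.942096 ≈ 23376 billion.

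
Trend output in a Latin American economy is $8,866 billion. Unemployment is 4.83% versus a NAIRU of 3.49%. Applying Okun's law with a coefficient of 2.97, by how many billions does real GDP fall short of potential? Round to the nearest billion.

$353 billion

Output gap = -2.97 × (4.83 - 3.49) = -2.97 × 1.34 = -3.9798%.
Actual GDP ≈ 8866 × 0.960202 ≈ 8513 billion, so the shortfall is 8866 - 8513 = 353 billion.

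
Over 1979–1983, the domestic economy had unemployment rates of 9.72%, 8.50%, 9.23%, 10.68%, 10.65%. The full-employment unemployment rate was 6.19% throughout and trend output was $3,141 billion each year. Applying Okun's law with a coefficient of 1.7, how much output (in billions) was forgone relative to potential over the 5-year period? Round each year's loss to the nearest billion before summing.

Year 1979: gap = -1.7 × (9.72 - 6.19) = -6.001%, loss ≈ 3141 × 6.001/100 ≈ 188.
Year 1980: gap = -1.7 × (8.5 - 6.19) = -3.927%, loss ≈ 3141 × 3.927/100 ≈ 123.
Year 1981: gap = -1.7 × (9.23 - 6.19) = -5.168%, loss ≈ 3141 × 5.168/100 ≈ 162.
Year 1982: gap = -1.7 × (10.68 - 6.19) = -7.633%, loss ≈ 3141 × 7.633/100 ≈ 240.
Year 1983: gap = -1.7 × (10.65 - 6.19) = -7.582%, loss ≈ 3141 × 7.582/100 ≈ 238.
Total lost output = 188 + 123 + 162 + 240 + 238 = 951 billion.

$951 billion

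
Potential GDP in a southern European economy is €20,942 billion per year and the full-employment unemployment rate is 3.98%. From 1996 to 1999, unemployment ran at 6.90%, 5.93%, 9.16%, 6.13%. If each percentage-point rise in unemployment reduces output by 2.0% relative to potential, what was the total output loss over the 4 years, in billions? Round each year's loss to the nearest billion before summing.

€5,111 billion

Year 1996: gap = -2.0 × (6.9 - 3.98) = -5.84%, loss ≈ 20942 × 5.84/100 ≈ 1223.
Year 1997: gap = -2.0 × (5.93 - 3.98) = -3.9%, loss ≈ 20942 × 3.9/100 ≈ 817.
Year 1998: gap = -2.0 × (9.16 - 3.98) = -10.36%, loss ≈ 20942 × 10.36/100 ≈ 2170.
Year 1999: gap = -2.0 × (6.13 - 3.98) = -4.3%, loss ≈ 20942 × 4.3/100 ≈ 901.
Total lost output = 1223 + 817 + 2170 + 901 = 5111 billion.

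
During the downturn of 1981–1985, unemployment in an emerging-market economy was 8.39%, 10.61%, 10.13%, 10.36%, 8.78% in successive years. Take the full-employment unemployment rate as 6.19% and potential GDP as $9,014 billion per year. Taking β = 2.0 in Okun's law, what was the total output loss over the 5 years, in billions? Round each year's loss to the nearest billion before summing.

Year 1981: gap = -2.0 × (8.39 - 6.19) = -4.4%, loss ≈ 9014 × 4.4/100 ≈ 397.
Year 1982: gap = -2.0 × (10.61 - 6.19) = -8.84%, loss ≈ 9014 × 8.84/100 ≈ 797.
Year 1983: gap = -2.0 × (10.13 - 6.19) = -7.88%, loss ≈ 9014 × 7.88/100 ≈ 710.
Year 1984: gap = -2.0 × (10.36 - 6.19) = -8.34%, loss ≈ 9014 × 8.34/100 ≈ 752.
Year 1985: gap = -2.0 × (8.78 - 6.19) = -5.18%, loss ≈ 9014 × 5.18/100 ≈ 467.
Total lost output = 397 + 797 + 710 + 752 + 467 = 3123 billion.

$3,123 billion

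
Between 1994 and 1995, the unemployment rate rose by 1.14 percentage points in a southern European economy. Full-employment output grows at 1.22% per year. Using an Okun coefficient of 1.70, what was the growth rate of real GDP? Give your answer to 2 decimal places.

Growth-rate Okun's law: g_Y = g_Y* - β × Δu.
g_Y = 1.22 - 1.70 × (1.14) = 1.22 - 1.938 = -0.718%, i.e. -0.72% to 2 d.p.

-0.72%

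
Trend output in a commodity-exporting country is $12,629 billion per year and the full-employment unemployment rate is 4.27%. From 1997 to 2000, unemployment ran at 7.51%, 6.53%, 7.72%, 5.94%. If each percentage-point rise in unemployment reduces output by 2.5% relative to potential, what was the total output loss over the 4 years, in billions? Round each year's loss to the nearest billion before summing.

Year 1997: gap = -2.5 × (7.51 - 4.27) = -8.1%, loss ≈ 12629 × 8.1/100 ≈ 1023.
Year 1998: gap = -2.5 × (6.53 - 4.27) = -5.65%, loss ≈ 12629 × 5.65/100 ≈ 714.
Year 1999: gap = -2.5 × (7.72 - 4.27) = -8.625%, loss ≈ 12629 × 8.625/100 ≈ 1089.
Year 2000: gap = -2.5 × (5.94 - 4.27) = -4.175%, loss ≈ 12629 × 4.175/100 ≈ 527.
Total lost output = 1023 + 714 + 1089 + 527 = 3353 billion.

$3,353 billion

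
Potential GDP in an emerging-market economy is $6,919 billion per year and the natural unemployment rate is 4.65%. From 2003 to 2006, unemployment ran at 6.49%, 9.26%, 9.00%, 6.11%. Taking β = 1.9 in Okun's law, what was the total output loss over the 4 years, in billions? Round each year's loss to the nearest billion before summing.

$1,612 billion

Year 2003: gap = -1.9 × (6.49 - 4.65) = -3.496%, loss ≈ 6919 × 3.496/100 ≈ 242.
Year 2004: gap = -1.9 × (9.26 - 4.65) = -8.759%, loss ≈ 6919 × 8.759/100 ≈ 606.
Year 2005: gap = -1.9 × (9 - 4.65) = -8.265%, loss ≈ 6919 × 8.265/100 ≈ 572.
Year 2006: gap = -1.9 × (6.11 - 4.65) = -2.774%, loss ≈ 6919 × 2.774/100 ≈ 192.
Total lost output = 242 + 606 + 572 + 192 = 1612 billion.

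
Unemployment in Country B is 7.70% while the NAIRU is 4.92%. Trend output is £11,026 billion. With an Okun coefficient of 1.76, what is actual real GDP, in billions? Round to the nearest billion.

Unemployment gap = 7.7 - 4.92 = 2.78 points, so the output gap is -1.76 × 2.78 = -4.8928%.
Actual GDP = 11026 × (1 - 4.8928/100) = 11026 × 0.951072 ≈ 10487 billion.

£10,487 billion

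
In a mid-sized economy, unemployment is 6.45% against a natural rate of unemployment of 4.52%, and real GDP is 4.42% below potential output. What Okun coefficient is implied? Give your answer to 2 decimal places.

β ≈ 2.29

Okun's law: output gap = -β × (u - u*).
-4.42 = -β × (6.45 - 4.52) = -β × 1.93, so β = 4.42/1.93 = 2.29.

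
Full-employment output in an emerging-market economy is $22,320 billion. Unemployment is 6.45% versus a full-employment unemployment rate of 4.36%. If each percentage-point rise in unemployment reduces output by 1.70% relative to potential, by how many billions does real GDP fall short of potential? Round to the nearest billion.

Output gap = -1.70 × (6.45 - 4.36) = -1.7 × 2.09 = -3.553%.
Actual GDP ≈ 22320 × 0.96447 ≈ 21527 billion, so the shortfall is 22320 - 21527 = 793 billion.

$793 billion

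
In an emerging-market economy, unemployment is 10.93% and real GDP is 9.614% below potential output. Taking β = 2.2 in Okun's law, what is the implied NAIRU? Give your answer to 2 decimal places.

6.56%

From Okun's law, u - u* = -(output gap)/β = -(-9.614)/2.2 = 4.37 points.
So u* = 10.93 - 4.37 = 6.56%.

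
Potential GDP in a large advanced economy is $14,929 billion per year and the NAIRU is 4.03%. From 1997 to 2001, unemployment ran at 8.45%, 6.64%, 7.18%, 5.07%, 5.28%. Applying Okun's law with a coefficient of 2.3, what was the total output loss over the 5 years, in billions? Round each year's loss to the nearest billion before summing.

$4,282 billion

Year 1997: gap = -2.3 × (8.45 - 4.03) = -10.166%, loss ≈ 14929 × 10.166/100 ≈ 1518.
Year 1998: gap = -2.3 × (6.64 - 4.03) = -6.003%, loss ≈ 14929 × 6.003/100 ≈ 896.
Year 1999: gap = -2.3 × (7.18 - 4.03) = -7.245%, loss ≈ 14929 × 7.245/100 ≈ 1082.
Year 2000: gap = -2.3 × (5.07 - 4.03) = -2.392%, loss ≈ 14929 × 2.392/100 ≈ 357.
Year 2001: gap = -2.3 × (5.28 - 4.03) = -2.875%, loss ≈ 14929 × 2.875/100 ≈ 429.
Total lost output = 1518 + 896 + 1082 + 357 + 429 = 4282 billion.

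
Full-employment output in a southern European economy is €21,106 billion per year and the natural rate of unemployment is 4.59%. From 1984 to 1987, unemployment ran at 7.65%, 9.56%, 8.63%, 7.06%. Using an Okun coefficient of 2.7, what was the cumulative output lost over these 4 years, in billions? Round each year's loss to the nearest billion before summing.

€8,286 billion

Year 1984: gap = -2.7 × (7.65 - 4.59) = -8.262%, loss ≈ 21106 × 8.262/100 ≈ 1744.
Year 1985: gap = -2.7 × (9.56 - 4.59) = -13.419%, loss ≈ 21106 × 13.419/100 ≈ 2832.
Year 1986: gap = -2.7 × (8.63 - 4.59) = -10.908%, loss ≈ 21106 × 10.908/100 ≈ 2302.
Year 1987: gap = -2.7 × (7.06 - 4.59) = -6.669%, loss ≈ 21106 × 6.669/100 ≈ 1408.
Total lost output = 1744 + 2832 + 2302 + 1408 = 8286 billion.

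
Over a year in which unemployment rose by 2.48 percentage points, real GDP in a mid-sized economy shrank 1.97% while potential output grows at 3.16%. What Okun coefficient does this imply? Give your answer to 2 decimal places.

Growth form: g_Y = g_Y* - β × Δu, so β = (g_Y* - g_Y)/Δu.
β = (3.16 + 1.97)/2.48 = 5.13/2.48 = 2.07.

β ≈ 2.07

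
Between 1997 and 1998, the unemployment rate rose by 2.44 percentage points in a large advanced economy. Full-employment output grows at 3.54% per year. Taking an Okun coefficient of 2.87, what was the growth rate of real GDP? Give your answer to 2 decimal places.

Growth-rate Okun's law: g_Y = g_Y* - β × Δu.
g_Y = 3.54 - 2.87 × (2.44) = 3.54 - 7.0028 = -3.4628%, i.e. -3.46% to 2 d.p.

-3.46%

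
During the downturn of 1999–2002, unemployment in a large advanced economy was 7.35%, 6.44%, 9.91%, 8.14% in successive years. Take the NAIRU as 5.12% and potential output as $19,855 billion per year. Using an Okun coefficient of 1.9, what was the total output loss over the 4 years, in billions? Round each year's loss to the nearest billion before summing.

$4,285 billion

Year 1999: gap = -1.9 × (7.35 - 5.12) = -4.237%, loss ≈ 19855 × 4.237/100 ≈ 841.
Year 2000: gap = -1.9 × (6.44 - 5.12) = -2.508%, loss ≈ 19855 × 2.508/100 ≈ 498.
Year 2001: gap = -1.9 × (9.91 - 5.12) = -9.101%, loss ≈ 19855 × 9.101/100 ≈ 1807.
Year 2002: gap = -1.9 × (8.14 - 5.12) = -5.738%, loss ≈ 19855 × 5.738/100 ≈ 1139.
Total lost output = 841 + 498 + 1807 + 1139 = 4285 billion.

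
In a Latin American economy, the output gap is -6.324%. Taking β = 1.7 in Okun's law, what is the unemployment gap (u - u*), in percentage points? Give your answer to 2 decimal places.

3.72 percentage points

Okun's law: output gap = -β × (u - u*), so u - u* = -(output gap)/β.
u - u* = -(-6.324)/1.7 = 3.72 percentage points.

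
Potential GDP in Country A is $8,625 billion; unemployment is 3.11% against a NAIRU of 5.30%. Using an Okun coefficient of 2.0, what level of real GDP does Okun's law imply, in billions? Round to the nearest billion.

$9,003 billion

Unemployment gap = 3.11 - 5.3 = -2.19 points, so the output gap is -2 × (-2.19) = 4.38%.
Actual GDP = 8625 × (1 + 4.38/100) = 8625 × 1.0438 ≈ 9003 billion.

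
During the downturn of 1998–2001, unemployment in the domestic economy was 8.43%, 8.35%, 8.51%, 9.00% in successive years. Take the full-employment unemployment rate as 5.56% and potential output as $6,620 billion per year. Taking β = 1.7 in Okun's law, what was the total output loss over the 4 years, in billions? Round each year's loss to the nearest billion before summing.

$1,356 billion

Year 1998: gap = -1.7 × (8.43 - 5.56) = -4.879%, loss ≈ 6620 × 4.879/100 ≈ 323.
Year 1999: gap = -1.7 × (8.35 - 5.56) = -4.743%, loss ≈ 6620 × 4.743/100 ≈ 314.
Year 2000: gap = -1.7 × (8.51 - 5.56) = -5.015%, loss ≈ 6620 × 5.015/100 ≈ 332.
Year 2001: gap = -1.7 × (9 - 5.56) = -5.848%, loss ≈ 6620 × 5.848/100 ≈ 387.
Total lost output = 323 + 314 + 332 + 387 = 1356 billion.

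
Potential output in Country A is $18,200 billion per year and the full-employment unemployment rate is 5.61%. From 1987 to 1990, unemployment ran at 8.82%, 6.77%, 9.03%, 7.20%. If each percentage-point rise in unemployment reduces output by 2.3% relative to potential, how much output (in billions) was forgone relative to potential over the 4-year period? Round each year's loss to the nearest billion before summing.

Year 1987: gap = -2.3 × (8.82 - 5.61) = -7.383%, loss ≈ 18200 × 7.383/100 ≈ 1344.
Year 1988: gap = -2.3 × (6.77 - 5.61) = -2.668%, loss ≈ 18200 × 2.668/100 ≈ 486.
Year 1989: gap = -2.3 × (9.03 - 5.61) = -7.866%, loss ≈ 18200 × 7.866/100 ≈ 1432.
Year 1990: gap = -2.3 × (7.2 - 5.61) = -3.657%, loss ≈ 18200 × 3.657/100 ≈ 666.
Total lost output = 1344 + 486 + 1432 + 666 = 3928 billion.

$3,928 billion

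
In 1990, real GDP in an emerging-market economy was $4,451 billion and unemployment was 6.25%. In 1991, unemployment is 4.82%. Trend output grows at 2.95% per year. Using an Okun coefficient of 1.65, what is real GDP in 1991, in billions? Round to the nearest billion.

Δu = 4.82 - 6.25 = -1.43 points.
Okun's law (growth form): g_Y = g_Y* - β × Δu = 2.95 - 1.65 × (-1.43) = 2.95 + 2.3595 = 5.3095%.
Real GDP in the next year = 4451 × (1 + 5.3095/100) = 4451 × 1.053095 ≈ 4687 billion.

$4,687 billion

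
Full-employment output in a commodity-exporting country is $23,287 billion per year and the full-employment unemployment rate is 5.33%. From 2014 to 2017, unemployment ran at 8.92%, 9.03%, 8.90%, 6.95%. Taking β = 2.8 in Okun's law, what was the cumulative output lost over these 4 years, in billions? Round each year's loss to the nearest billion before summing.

$8,138 billion

Year 2014: gap = -2.8 × (8.92 - 5.33) = -10.052%, loss ≈ 23287 × 10.052/100 ≈ 2341.
Year 2015: gap = -2.8 × (9.03 - 5.33) = -10.36%, loss ≈ 23287 × 10.36/100 ≈ 2413.
Year 2016: gap = -2.8 × (8.9 - 5.33) = -9.996%, loss ≈ 23287 × 9.996/100 ≈ 2328.
Year 2017: gap = -2.8 × (6.95 - 5.33) = -4.536%, loss ≈ 23287 × 4.536/100 ≈ 1056.
Total lost output = 2341 + 2413 + 2328 + 1056 = 8138 billion.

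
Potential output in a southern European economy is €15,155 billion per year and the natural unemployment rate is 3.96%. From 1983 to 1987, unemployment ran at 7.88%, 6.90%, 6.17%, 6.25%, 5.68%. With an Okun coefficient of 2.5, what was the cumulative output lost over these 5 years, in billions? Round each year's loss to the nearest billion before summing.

€4,956 billion

Year 1983: gap = -2.5 × (7.88 - 3.96) = -9.8%, loss ≈ 15155 × 9.8/100 ≈ 1485.
Year 1984: gap = -2.5 × (6.9 - 3.96) = -7.35%, loss ≈ 15155 × 7.35/100 ≈ 1114.
Year 1985: gap = -2.5 × (6.17 - 3.96) = -5.525%, loss ≈ 15155 × 5.525/100 ≈ 837.
Year 1986: gap = -2.5 × (6.25 - 3.96) = -5.725%, loss ≈ 15155 × 5.725/100 ≈ 868.
Year 1987: gap = -2.5 × (5.68 - 3.96) = -4.3%, loss ≈ 15155 × 4.3/100 ≈ 652.
Total lost output = 1485 + 1114 + 837 + 868 + 652 = 4956 billion.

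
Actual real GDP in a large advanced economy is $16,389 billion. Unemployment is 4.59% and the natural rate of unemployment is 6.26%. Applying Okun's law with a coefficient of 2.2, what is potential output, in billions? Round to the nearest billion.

Unemployment gap = 4.59 - 6.26 = -1.67 points, so output gap = -2.2 × (-1.67) = 3.674%.
Since Y = Y* × (1 + gap/100), Y* = 16389/1.03674 ≈ 15808 billion.

$15,808 billion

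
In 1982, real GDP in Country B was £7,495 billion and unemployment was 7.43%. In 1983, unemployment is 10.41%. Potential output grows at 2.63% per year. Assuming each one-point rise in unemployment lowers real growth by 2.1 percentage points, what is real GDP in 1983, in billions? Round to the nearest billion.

£7,223 billion

Δu = 10.41 - 7.43 = 2.98 points.
Okun's law (growth form): g_Y = g_Y* - β × Δu = 2.63 - 2.1 × (2.98) = 2.63 - 6.258 = -3.628%.
Real GDP in the next year = 7495 × (1 - 3.628/100) = 7495 × 0.96372 ≈ 7223 billion.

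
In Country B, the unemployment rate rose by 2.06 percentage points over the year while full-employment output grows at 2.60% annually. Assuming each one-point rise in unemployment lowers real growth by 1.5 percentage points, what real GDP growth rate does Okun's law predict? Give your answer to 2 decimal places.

-0.49%

Growth-rate Okun's law: g_Y = g_Y* - β × Δu.
g_Y = 2.60 - 1.5 × (2.06) = 2.6 - 3.09 = -0.49%, i.e. -0.49% to 2 d.p.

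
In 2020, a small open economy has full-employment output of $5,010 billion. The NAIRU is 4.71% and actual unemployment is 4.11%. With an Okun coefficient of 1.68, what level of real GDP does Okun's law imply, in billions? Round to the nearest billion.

$5,061 billion

Unemployment gap = 4.11 - 4.71 = -0.6 points, so the output gap is -1.68 × (-0.6) = 1.008%.
Actual GDP = 5010 × (1 + 1.008/100) = 5010 × 1.01008 ≈ 5061 billion.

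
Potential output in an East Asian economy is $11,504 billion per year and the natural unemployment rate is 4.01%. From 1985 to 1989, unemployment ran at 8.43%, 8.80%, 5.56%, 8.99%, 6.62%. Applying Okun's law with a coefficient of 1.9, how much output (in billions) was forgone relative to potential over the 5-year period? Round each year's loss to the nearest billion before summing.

$4,011 billion

Year 1985: gap = -1.9 × (8.43 - 4.01) = -8.398%, loss ≈ 11504 × 8.398/100 ≈ 966.
Year 1986: gap = -1.9 × (8.8 - 4.01) = -9.101%, loss ≈ 11504 × 9.101/100 ≈ 1047.
Year 1987: gap = -1.9 × (5.56 - 4.01) = -2.945%, loss ≈ 11504 × 2.945/100 ≈ 339.
Year 1988: gap = -1.9 × (8.99 - 4.01) = -9.462%, loss ≈ 11504 × 9.462/100 ≈ 1089.
Year 1989: gap = -1.9 × (6.62 - 4.01) = -4.959%, loss ≈ 11504 × 4.959/100 ≈ 570.
Total lost output = 966 + 1047 + 339 + 1089 + 570 = 4011 billion.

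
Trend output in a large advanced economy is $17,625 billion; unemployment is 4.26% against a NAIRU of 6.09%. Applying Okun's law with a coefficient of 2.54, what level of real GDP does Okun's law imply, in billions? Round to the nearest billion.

$18,444 billion

Unemployment gap = 4.26 - 6.09 = -1.83 points, so the output gap is -2.54 × (-1.83) = 4.6482%.
Actual GDP = 17625 × (1 + 4.6482/100) = 17625 × 1.046482 ≈ 18444 billion.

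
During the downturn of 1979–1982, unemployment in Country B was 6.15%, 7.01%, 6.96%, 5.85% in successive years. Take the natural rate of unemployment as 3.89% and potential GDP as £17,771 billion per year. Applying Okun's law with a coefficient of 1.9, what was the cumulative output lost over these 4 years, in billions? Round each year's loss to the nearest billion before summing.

Year 1979: gap = -1.9 × (6.15 - 3.89) = -4.294%, loss ≈ 17771 × 4.294/100 ≈ 763.
Year 1980: gap = -1.9 × (7.01 - 3.89) = -5.928%, loss ≈ 17771 × 5.928/100 ≈ 1053.
Year 1981: gap = -1.9 × (6.96 - 3.89) = -5.833%, loss ≈ 17771 × 5.833/100 ≈ 1037.
Year 1982: gap = -1.9 × (5.85 - 3.89) = -3.724%, loss ≈ 17771 × 3.724/100 ≈ 662.
Total lost output = 763 + 1053 + 1037 + 662 = 3515 billion.

£3,515 billion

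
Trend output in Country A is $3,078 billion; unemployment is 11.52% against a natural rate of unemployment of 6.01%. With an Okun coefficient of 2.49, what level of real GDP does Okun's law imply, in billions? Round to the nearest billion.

$2,656 billion

Unemployment gap = 11.52 - 6.01 = 5.51 points, so the output gap is -2.49 × 5.51 = -13.7199%.
Actual GDP = 3078 × (1 - 13.7199/100) = 3078 × 0.862801 ≈ 2656 billion.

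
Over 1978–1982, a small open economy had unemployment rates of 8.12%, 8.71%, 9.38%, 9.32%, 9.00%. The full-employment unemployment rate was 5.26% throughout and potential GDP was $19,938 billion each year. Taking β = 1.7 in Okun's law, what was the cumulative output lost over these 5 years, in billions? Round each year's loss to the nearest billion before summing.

Year 1978: gap = -1.7 × (8.12 - 5.26) = -4.862%, loss ≈ 19938 × 4.862/100 ≈ 969.
Year 1979: gap = -1.7 × (8.71 - 5.26) = -5.865%, loss ≈ 19938 × 5.865/100 ≈ 1169.
Year 1980: gap = -1.7 × (9.38 - 5.26) = -7.004%, loss ≈ 19938 × 7.004/100 ≈ 1396.
Year 1981: gap = -1.7 × (9.32 - 5.26) = -6.902%, loss ≈ 19938 × 6.902/100 ≈ 1376.
Year 1982: gap = -1.7 × (9 - 5.26) = -6.358%, loss ≈ 19938 × 6.358/100 ≈ 1268.
Total lost output = 969 + 1169 + 1396 + 1376 + 1268 = 6178 billion.

$6,178 billion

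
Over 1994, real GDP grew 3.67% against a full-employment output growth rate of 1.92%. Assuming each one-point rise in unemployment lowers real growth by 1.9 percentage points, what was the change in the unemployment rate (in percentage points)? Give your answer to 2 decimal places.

-0.92 percentage points

Growth-rate Okun's law: g_Y = g_Y* - β × Δu, so Δu = (g_Y* - g_Y)/β.
Δu = (1.92 - 3.67)/1.9 = -1.75/1.9 = -0.92 percentage points.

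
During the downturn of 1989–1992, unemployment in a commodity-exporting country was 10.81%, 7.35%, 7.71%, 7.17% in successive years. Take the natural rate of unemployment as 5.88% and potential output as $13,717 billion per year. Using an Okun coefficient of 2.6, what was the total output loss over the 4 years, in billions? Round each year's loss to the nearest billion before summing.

Year 1989: gap = -2.6 × (10.81 - 5.88) = -12.818%, loss ≈ 13717 × 12.818/100 ≈ 1758.
Year 1990: gap = -2.6 × (7.35 - 5.88) = -3.822%, loss ≈ 13717 × 3.822/100 ≈ 524.
Year 1991: gap = -2.6 × (7.71 - 5.88) = -4.758%, loss ≈ 13717 × 4.758/100 ≈ 653.
Year 1992: gap = -2.6 × (7.17 - 5.88) = -3.354%, loss ≈ 13717 × 3.354/100 ≈ 460.
Total lost output = 1758 + 524 + 653 + 460 = 3395 billion.

$3,395 billion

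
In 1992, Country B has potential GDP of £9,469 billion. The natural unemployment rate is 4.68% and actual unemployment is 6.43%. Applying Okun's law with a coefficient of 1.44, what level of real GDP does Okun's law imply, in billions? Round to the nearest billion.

Unemployment gap = 6.43 - 4.68 = 1.75 points, so the output gap is -1.44 × 1.75 = -2.52%.
Actual GDP = 9469 × (1 - 2.52/100) = 9469 × 0.9748 ≈ 9230 billion.

£9,230 billion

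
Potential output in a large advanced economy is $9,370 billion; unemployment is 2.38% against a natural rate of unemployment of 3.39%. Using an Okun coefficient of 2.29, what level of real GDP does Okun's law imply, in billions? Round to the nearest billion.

Unemployment gap = 2.38 - 3.39 = -1.01 points, so the output gap is -2.29 × (-1.01) = 2.3129%.
Actual GDP = 9370 × (1 + 2.3129/100) = 9370 × 1.023129 ≈ 9587 billion.

$9,587 billion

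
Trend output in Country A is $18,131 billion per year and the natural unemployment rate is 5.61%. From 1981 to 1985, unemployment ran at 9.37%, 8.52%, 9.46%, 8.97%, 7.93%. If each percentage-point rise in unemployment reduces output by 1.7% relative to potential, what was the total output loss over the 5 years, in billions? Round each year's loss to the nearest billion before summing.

Year 1981: gap = -1.7 × (9.37 - 5.61) = -6.392%, loss ≈ 18131 × 6.392/100 ≈ 1159.
Year 1982: gap = -1.7 × (8.52 - 5.61) = -4.947%, loss ≈ 18131 × 4.947/100 ≈ 897.
Year 1983: gap = -1.7 × (9.46 - 5.61) = -6.545%, loss ≈ 18131 × 6.545/100 ≈ 1187.
Year 1984: gap = -1.7 × (8.97 - 5.61) = -5.712%, loss ≈ 18131 × 5.712/100 ≈ 1036.
Year 1985: gap = -1.7 × (7.93 - 5.61) = -3.944%, loss ≈ 18131 × 3.944/100 ≈ 715.
Total lost output = 1159 + 897 + 1187 + 1036 + 715 = 4994 billion.

$4,994 billion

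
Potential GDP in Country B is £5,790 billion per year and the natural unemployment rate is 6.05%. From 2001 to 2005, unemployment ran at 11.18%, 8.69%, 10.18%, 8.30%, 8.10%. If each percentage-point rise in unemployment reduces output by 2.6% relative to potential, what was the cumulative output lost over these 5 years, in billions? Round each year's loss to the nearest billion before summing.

£2,439 billion

Year 2001: gap = -2.6 × (11.18 - 6.05) = -13.338%, loss ≈ 5790 × 13.338/100 ≈ 772.
Year 2002: gap = -2.6 × (8.69 - 6.05) = -6.864%, loss ≈ 5790 × 6.864/100 ≈ 397.
Year 2003: gap = -2.6 × (10.18 - 6.05) = -10.738%, loss ≈ 5790 × 10.738/100 ≈ 622.
Year 2004: gap = -2.6 × (8.3 - 6.05) = -5.85%, loss ≈ 5790 × 5.85/100 ≈ 339.
Year 2005: gap = -2.6 × (8.1 - 6.05) = -5.33%, loss ≈ 5790 × 5.33/100 ≈ 309.
Total lost output = 772 + 397 + 622 + 339 + 309 = 2439 billion.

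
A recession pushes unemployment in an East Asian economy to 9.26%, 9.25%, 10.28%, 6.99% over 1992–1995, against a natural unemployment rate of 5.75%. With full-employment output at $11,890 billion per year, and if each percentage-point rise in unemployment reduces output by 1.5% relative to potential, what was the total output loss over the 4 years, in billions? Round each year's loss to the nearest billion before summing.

Year 1992: gap = -1.5 × (9.26 - 5.75) = -5.265%, loss ≈ 11890 × 5.265/100 ≈ 626.
Year 1993: gap = -1.5 × (9.25 - 5.75) = -5.25%, loss ≈ 11890 × 5.25/100 ≈ 624.
Year 1994: gap = -1.5 × (10.28 - 5.75) = -6.795%, loss ≈ 11890 × 6.795/100 ≈ 808.
Year 1995: gap = -1.5 × (6.99 - 5.75) = -1.86%, loss ≈ 11890 × 1.86/100 ≈ 221.
Total lost output = 626 + 624 + 808 + 221 = 2279 billion.

$2,279 billion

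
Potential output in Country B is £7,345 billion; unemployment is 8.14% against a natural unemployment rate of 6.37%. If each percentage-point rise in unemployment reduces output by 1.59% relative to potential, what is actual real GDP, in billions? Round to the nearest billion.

Unemployment gap = 8.14 - 6.37 = 1.77 points, so the output gap is -1.59 × 1.77 = -2.8143%.
Actual GDP = 7345 × (1 - 2.8143/100) = 7345 × 0.971857 ≈ 7138 billion.

£7,138 billion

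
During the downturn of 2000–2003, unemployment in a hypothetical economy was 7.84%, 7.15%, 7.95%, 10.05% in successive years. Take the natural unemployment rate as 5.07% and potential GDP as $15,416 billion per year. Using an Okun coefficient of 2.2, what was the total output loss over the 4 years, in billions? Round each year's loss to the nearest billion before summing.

Year 2000: gap = -2.2 × (7.84 - 5.07) = -6.094%, loss ≈ 15416 × 6.094/100 ≈ 939.
Year 2001: gap = -2.2 × (7.15 - 5.07) = -4.576%, loss ≈ 15416 × 4.576/100 ≈ 705.
Year 2002: gap = -2.2 × (7.95 - 5.07) = -6.336%, loss ≈ 15416 × 6.336/100 ≈ 977.
Year 2003: gap = -2.2 × (10.05 - 5.07) = -10.956%, loss ≈ 15416 × 10.956/100 ≈ 1689.
Total lost output = 939 + 705 + 977 + 1689 = 4310 billion.

$4,310 billion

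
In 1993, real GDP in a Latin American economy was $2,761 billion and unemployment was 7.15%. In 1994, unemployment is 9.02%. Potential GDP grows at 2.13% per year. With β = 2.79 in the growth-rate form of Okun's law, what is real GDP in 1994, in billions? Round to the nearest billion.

$2,676 billion

Δu = 9.02 - 7.15 = 1.87 points.
Okun's law (growth form): g_Y = g_Y* - β × Δu = 2.13 - 2.79 × (1.87) = 2.13 - 5.2173 = -3.0873%.
Real GDP in the next year = 2761 × (1 - 3.0873/100) = 2761 × 0.969127 ≈ 2676 billion.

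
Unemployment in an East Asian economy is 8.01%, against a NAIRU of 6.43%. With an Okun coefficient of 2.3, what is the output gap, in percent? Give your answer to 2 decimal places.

-3.63%

The unemployment gap is 8.01 - 6.43 = 1.58 percentage points.
Okun's law gives an output gap of -2.3 × 1.58 = -3.634%, i.e. 3.63% below potential.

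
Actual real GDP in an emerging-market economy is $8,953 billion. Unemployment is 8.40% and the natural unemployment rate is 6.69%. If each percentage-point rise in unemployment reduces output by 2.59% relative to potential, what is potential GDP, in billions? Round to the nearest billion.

Unemployment gap = 8.4 - 6.69 = 1.71 points, so output gap = -2.59 × 1.71 = -4.4289%.
Since Y = Y* × (1 + gap/100), Y* = 8953/0.955711 ≈ 9368 billion.

$9,368 billion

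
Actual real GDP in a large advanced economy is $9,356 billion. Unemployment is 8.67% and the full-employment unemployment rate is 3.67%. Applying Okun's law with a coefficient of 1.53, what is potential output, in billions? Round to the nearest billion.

Unemployment gap = 8.67 - 3.67 = 5 points, so output gap = -1.53 × 5 = -7.65%.
Since Y = Y* × (1 + gap/100), Y* = 9356/0.9235 ≈ 10131 billion.

$10,131 billion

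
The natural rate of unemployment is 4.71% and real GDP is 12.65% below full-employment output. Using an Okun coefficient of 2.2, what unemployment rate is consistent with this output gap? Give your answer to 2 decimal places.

10.46%

From Okun's law, u - u* = -(output gap)/β = -(-12.65)/2.2 = 5.75 points.
So u = 4.71 + 5.75 = 10.46%.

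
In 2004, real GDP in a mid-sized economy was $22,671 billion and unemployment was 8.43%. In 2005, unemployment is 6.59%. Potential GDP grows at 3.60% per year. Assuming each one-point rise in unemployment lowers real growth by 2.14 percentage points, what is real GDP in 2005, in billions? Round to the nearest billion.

$24,380 billion

Δu = 6.59 - 8.43 = -1.84 points.
Okun's law (growth form): g_Y = g_Y* - β × Δu = 3.60 - 2.14 × (-1.84) = 3.6 + 3.9376 = 7.5376%.
Real GDP in the next year = 22671 × (1 + 7.5376/100) = 22671 × 1.075376 ≈ 24380 billion.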